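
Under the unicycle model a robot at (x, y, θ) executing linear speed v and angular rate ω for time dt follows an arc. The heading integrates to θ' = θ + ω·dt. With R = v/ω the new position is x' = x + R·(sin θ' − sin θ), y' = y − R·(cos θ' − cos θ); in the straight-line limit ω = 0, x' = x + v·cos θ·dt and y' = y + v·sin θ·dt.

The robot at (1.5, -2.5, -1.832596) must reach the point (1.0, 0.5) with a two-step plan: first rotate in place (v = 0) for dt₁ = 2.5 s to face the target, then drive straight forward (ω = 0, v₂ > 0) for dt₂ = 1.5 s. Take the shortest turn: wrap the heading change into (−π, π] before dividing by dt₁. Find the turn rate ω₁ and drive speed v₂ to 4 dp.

ω₁ = -1.0859, v₂ = 2.0276

heading to target = atan2(0.5−-2.5, 1−1.5) = 1.7359
Δθ = wrap(1.7359 − -1.8326) = -2.7146; ω₁ = Δθ/dt₁ = -1.0859
distance = √((1−1.5)² + (0.5−-2.5)²) = 3.0414; v₂ = distance/dt₂ = 2.0276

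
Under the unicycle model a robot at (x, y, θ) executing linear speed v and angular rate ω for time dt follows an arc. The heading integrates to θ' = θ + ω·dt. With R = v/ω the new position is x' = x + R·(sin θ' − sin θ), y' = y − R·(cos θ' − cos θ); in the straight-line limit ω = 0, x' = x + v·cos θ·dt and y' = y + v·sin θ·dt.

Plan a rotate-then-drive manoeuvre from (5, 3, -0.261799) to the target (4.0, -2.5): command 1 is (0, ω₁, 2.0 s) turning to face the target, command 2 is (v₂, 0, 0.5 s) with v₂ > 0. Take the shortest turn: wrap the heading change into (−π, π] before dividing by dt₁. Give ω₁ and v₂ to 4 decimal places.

ω₁ = -0.7444, v₂ = 11.1803

heading to target = atan2(-2.5−3, 4−5) = -1.7506
Δθ = wrap(-1.7506 − -0.2618) = -1.4889; ω₁ = Δθ/dt₁ = -0.7444
distance = √((4−5)² + (-2.5−3)²) = 5.5902; v₂ = distance/dt₂ = 11.1803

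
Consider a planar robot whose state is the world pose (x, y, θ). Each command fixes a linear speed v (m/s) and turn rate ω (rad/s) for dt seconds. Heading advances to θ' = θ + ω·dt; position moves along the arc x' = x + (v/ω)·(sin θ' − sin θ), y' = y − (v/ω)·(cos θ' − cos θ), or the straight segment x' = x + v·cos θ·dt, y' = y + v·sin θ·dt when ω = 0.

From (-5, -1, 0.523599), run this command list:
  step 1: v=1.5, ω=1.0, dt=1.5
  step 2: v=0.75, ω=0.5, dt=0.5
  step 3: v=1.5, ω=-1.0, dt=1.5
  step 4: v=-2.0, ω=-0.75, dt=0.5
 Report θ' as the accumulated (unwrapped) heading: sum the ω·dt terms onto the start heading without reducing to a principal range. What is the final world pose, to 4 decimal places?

step 1: θ'=2.0236 (R=1.5000) → pose (-4.4012, 0.9553, 2.0236)
step 2: θ'=2.2736 (R=1.5000) → pose (-4.6054, 1.2686, 2.2736)
step 3: θ'=0.7736 (R=-1.5000) → pose (-4.5090, 3.3112, 0.7736)
step 4: θ'=0.3986 (R=2.6667) → pose (-5.3372, 2.7613, 0.3986)

(-5.3372, 2.7613, 0.3986)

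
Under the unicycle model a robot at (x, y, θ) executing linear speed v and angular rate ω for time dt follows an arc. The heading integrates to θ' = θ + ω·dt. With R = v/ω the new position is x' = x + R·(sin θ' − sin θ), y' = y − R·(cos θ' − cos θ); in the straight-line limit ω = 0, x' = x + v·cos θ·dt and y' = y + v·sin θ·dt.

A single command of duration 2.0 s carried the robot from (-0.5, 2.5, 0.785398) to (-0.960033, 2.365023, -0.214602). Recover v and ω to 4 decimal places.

Δθ = -0.214602 − 0.785398 = -1.000000
ω = Δθ/dt = -1.000000/2.0 = -0.5000
R = Δx/(sin θ' − sin θ) = 0.5000
v = R·ω = 0.5000·-0.5000 = -0.2500

v = -0.2500, ω = -0.5000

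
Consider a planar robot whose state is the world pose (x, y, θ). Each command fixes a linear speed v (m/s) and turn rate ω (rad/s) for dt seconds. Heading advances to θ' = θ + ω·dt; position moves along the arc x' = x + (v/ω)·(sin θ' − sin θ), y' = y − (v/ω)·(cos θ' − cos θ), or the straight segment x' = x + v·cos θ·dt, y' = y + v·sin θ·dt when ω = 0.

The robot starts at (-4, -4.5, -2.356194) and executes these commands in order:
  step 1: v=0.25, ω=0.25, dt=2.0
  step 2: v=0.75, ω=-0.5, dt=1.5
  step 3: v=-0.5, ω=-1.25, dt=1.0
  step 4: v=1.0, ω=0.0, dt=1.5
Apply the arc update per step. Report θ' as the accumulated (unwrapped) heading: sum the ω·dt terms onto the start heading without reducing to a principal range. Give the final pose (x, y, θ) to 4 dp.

step 1: θ'=-1.8562 (R=1.0000) → pose (-4.2524, -4.9256, -1.8562)
step 2: θ'=-2.6062 (R=-1.5000) → pose (-4.9265, -5.7934, -2.6062)
step 3: θ'=-3.8562 (R=0.4000) → pose (-4.4603, -5.8352, -3.8562)
step 4: θ'=-3.8562 (straight) → pose (-5.5933, -4.8523, -3.8562)

(-5.5933, -4.8523, -3.8562)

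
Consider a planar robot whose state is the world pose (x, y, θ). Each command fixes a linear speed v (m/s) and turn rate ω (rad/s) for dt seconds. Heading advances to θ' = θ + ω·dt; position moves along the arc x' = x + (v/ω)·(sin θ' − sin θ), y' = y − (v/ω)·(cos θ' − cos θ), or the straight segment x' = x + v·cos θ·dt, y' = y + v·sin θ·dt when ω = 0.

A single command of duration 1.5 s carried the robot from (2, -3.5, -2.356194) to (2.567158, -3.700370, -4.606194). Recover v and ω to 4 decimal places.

v = -0.5000, ω = -1.5000

Δθ = -4.606194 − -2.356194 = -2.250000
ω = Δθ/dt = -2.250000/1.5 = -1.5000
R = Δx/(sin θ' − sin θ) = 0.3333
v = R·ω = 0.3333·-1.5000 = -0.5000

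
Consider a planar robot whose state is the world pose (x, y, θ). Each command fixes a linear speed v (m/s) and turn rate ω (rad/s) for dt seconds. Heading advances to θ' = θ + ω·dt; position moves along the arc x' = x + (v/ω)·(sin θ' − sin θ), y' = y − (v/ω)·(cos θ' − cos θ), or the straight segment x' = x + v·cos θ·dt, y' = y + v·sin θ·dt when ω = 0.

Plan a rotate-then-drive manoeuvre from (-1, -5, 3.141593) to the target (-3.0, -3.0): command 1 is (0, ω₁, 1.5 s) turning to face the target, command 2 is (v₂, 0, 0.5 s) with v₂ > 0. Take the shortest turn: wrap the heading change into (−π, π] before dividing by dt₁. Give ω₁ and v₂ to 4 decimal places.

ω₁ = -0.5236, v₂ = 5.6569

heading to target = atan2(-3−-5, -3−-1) = 2.3562
Δθ = wrap(2.3562 − 3.1416) = -0.7854; ω₁ = Δθ/dt₁ = -0.5236
distance = √((-3−-1)² + (-3−-5)²) = 2.8284; v₂ = distance/dt₂ = 5.6569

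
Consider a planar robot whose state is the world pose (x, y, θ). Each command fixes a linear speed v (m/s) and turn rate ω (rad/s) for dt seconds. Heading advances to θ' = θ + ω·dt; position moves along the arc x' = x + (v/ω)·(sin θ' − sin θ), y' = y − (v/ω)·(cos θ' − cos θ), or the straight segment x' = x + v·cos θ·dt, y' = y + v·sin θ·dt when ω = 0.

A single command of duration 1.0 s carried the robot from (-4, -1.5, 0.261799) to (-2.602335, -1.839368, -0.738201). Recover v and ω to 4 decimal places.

v = 1.5000, ω = -1.0000

Δθ = -0.738201 − 0.261799 = -1.000000
ω = Δθ/dt = -1.000000/1.0 = -1.0000
R = Δx/(sin θ' − sin θ) = -1.5000
v = R·ω = -1.5000·-1.0000 = 1.5000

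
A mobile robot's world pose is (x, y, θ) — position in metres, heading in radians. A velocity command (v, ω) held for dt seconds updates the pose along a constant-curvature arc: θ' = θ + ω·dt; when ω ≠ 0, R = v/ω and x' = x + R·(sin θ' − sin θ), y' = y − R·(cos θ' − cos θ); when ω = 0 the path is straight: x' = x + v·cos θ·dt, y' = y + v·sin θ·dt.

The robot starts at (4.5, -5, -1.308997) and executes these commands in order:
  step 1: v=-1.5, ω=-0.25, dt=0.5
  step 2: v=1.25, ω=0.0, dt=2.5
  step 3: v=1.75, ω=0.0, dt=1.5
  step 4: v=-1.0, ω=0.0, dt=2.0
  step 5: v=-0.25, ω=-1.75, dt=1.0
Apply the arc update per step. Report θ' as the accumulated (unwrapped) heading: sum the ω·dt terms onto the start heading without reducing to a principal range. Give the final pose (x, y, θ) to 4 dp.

(5.0106, -7.8181, -3.1840)

step 1: θ'=-1.4340 (R=6.0000) → pose (4.3516, -4.2653, -1.4340)
step 2: θ'=-1.4340 (straight) → pose (4.7778, -7.3611, -1.4340)
step 3: θ'=-1.4340 (straight) → pose (5.1358, -9.9616, -1.4340)
step 4: θ'=-1.4340 (straight) → pose (4.8630, -7.9803, -1.4340)
step 5: θ'=-3.1840 (R=0.1429) → pose (5.0106, -7.8181, -3.1840)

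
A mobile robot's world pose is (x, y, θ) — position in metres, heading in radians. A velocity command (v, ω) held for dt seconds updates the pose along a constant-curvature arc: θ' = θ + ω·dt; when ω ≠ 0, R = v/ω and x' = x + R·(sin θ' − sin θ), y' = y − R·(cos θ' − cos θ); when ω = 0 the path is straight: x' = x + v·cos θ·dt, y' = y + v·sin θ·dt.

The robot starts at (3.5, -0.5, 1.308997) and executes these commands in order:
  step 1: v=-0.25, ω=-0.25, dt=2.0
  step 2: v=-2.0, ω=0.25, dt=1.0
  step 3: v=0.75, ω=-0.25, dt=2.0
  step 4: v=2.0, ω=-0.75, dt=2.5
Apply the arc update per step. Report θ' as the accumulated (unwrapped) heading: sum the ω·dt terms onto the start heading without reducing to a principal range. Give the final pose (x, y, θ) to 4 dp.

step 1: θ'=0.8090 (R=1.0000) → pose (3.2577, -0.9314, 0.8090)
step 2: θ'=1.0590 (R=-8.0000) → pose (2.0715, -2.5352, 1.0590)
step 3: θ'=0.5590 (R=-3.0000) → pose (3.0961, -1.4611, 0.5590)
step 4: θ'=-1.3160 (R=-2.6667) → pose (7.0909, -3.0498, -1.3160)

(7.0909, -3.0498, -1.3160)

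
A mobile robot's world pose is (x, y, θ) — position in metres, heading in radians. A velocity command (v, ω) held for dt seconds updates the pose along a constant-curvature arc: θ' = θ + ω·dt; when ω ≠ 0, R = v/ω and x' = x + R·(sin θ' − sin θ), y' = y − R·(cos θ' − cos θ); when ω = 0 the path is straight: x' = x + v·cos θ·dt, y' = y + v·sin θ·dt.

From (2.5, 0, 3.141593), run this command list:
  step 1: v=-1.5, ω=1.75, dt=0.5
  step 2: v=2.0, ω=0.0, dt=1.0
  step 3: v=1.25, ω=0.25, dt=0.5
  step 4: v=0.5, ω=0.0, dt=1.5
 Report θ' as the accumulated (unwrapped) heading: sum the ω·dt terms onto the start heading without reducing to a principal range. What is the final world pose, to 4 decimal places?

step 1: θ'=4.0166 (R=-0.8571) → pose (3.1579, 0.3077, 4.0166)
step 2: θ'=4.0166 (straight) → pose (1.8759, -1.2274, 4.0166)
step 3: θ'=4.1416 (R=5.0000) → pose (1.5063, -1.7308, 4.1416)
step 4: θ'=4.1416 (straight) → pose (1.1010, -2.3619, 4.1416)

(1.1010, -2.3619, 4.1416)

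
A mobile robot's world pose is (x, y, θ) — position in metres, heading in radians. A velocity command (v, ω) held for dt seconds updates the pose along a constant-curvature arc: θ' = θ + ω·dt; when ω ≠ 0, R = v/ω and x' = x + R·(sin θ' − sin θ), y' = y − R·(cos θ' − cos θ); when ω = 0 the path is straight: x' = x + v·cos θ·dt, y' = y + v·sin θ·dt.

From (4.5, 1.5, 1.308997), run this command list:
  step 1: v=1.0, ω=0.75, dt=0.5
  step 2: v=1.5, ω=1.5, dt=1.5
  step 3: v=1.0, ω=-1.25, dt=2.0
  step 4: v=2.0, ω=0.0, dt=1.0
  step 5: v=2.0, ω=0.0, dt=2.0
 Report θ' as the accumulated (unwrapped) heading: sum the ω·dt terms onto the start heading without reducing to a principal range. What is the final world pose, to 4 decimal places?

step 1: θ'=1.6840 (R=1.3333) → pose (4.5369, 1.9957, 1.6840)
step 2: θ'=3.9340 (R=1.0000) → pose (2.8313, 2.5849, 3.9340)
step 3: θ'=1.4340 (R=-0.8000) → pose (1.4691, 3.2557, 1.4340)
step 4: θ'=1.4340 (straight) → pose (1.7418, 5.2370, 1.4340)
step 5: θ'=1.4340 (straight) → pose (2.2873, 9.1996, 1.4340)

(2.2873, 9.1996, 1.4340)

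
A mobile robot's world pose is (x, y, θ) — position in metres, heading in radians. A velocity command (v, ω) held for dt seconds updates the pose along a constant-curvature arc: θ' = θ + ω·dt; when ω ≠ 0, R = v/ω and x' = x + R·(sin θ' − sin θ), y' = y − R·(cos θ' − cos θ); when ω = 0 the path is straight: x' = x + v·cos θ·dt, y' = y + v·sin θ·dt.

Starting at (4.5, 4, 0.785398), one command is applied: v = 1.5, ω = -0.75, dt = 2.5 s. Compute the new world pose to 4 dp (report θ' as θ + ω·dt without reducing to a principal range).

θ' = 0.7854 + -0.75·2.5 = -1.0896
R = v/ω = 1.5/-0.75 = -2.0000
x' = 4.5 + -2.0000·(sin -1.0896 − sin 0.7854) = 7.6871
y' = 4 − -2.0000·(cos -1.0896 − cos 0.7854) = 3.5115

(7.6871, 3.5115, -1.0896)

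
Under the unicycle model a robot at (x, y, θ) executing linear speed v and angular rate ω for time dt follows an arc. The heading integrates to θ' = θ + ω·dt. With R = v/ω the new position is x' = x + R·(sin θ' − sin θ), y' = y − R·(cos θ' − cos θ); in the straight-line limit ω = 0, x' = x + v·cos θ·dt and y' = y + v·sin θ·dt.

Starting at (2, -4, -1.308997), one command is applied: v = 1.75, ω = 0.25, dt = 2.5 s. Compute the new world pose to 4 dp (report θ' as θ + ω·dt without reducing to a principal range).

θ' = -1.3090 + 0.25·2.5 = -0.6840
R = v/ω = 1.75/0.25 = 7.0000
x' = 2 + 7.0000·(sin -0.6840 − sin -1.3090) = 4.3382
y' = -4 − 7.0000·(cos -0.6840 − cos -1.3090) = -7.6136

(4.3382, -7.6136, -0.6840)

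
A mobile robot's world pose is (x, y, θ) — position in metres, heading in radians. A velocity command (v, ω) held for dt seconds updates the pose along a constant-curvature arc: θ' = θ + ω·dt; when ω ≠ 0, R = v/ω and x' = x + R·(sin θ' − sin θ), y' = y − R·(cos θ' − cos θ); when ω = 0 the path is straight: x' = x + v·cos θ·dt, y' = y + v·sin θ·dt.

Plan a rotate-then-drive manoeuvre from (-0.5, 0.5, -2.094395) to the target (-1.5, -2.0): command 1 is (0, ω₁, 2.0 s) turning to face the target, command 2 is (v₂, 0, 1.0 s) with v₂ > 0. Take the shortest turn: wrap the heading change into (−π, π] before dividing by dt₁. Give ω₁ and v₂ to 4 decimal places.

heading to target = atan2(-2−0.5, -1.5−-0.5) = -1.9513
Δθ = wrap(-1.9513 − -2.0944) = 0.1431; ω₁ = Δθ/dt₁ = 0.0715
distance = √((-1.5−-0.5)² + (-2−0.5)²) = 2.6926; v₂ = distance/dt₂ = 2.6926

ω₁ = 0.0715, v₂ = 2.6926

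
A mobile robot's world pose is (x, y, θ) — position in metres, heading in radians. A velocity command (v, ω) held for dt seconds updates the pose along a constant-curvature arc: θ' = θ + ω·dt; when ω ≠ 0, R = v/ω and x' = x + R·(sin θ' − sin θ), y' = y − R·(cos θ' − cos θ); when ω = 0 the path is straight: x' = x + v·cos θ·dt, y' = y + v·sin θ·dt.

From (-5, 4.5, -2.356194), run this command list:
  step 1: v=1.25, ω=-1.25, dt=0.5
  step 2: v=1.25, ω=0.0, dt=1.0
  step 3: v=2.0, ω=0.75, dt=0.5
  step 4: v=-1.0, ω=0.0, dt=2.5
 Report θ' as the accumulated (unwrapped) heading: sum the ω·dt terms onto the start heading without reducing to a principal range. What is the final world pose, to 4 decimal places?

step 1: θ'=-2.9812 (R=-1.0000) → pose (-5.5474, 4.2199, -2.9812)
step 2: θ'=-2.9812 (straight) → pose (-6.7813, 4.0203, -2.9812)
step 3: θ'=-2.6062 (R=2.6667) → pose (-7.7159, 3.6814, -2.6062)
step 4: θ'=-2.6062 (straight) → pose (-5.5658, 4.9568, -2.6062)

(-5.5658, 4.9568, -2.6062)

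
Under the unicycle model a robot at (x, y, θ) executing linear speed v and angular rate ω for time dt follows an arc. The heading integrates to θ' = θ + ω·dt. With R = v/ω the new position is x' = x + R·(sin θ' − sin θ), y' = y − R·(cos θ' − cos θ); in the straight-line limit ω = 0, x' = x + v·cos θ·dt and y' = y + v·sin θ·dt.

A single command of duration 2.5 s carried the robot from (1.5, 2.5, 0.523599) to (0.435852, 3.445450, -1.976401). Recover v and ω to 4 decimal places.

v = -0.7500, ω = -1.0000

Δθ = -1.976401 − 0.523599 = -2.500000
ω = Δθ/dt = -2.500000/2.5 = -1.0000
R = Δx/(sin θ' − sin θ) = 0.7500
v = R·ω = 0.7500·-1.0000 = -0.7500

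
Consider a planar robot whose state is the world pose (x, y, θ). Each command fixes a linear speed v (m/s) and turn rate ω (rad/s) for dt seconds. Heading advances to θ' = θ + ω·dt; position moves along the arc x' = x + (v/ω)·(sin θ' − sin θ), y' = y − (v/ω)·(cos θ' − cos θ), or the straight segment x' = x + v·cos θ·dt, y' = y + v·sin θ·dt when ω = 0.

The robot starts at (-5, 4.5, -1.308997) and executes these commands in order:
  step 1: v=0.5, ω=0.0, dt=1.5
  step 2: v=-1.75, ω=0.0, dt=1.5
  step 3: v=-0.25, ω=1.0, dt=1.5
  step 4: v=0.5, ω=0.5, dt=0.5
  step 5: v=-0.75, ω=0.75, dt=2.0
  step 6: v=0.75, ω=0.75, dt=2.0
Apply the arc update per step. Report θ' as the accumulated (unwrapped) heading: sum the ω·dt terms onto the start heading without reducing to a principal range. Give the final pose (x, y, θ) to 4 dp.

(-7.2698, 5.8969, 3.4410)

step 1: θ'=-1.3090 (straight) → pose (-4.8059, 3.7756, -1.3090)
step 2: θ'=-1.3090 (straight) → pose (-5.4853, 6.3111, -1.3090)
step 3: θ'=0.1910 (R=-0.2500) → pose (-5.7742, 6.4919, 0.1910)
step 4: θ'=0.4410 (R=1.0000) → pose (-5.5372, 6.5694, 0.4410)
step 5: θ'=1.9410 (R=-1.0000) → pose (-6.0426, 5.3032, 1.9410)
step 6: θ'=3.4410 (R=1.0000) → pose (-7.2698, 5.8969, 3.4410)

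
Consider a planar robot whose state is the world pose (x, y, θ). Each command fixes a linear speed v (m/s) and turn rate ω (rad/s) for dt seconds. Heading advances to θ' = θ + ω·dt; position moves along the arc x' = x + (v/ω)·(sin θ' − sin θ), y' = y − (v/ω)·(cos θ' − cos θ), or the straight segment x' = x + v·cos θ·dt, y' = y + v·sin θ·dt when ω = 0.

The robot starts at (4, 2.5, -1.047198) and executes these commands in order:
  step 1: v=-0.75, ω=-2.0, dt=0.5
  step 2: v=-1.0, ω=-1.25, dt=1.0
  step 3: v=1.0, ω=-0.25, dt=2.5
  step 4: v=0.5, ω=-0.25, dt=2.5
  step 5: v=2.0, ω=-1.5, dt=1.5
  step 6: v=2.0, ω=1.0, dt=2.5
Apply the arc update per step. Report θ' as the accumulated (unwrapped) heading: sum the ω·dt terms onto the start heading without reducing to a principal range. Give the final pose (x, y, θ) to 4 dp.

(6.8503, 9.4133, -4.2972)

step 1: θ'=-2.0472 (R=0.3750) → pose (3.9915, 2.8595, -2.0472)
step 2: θ'=-3.2972 (R=0.8000) → pose (4.8264, 3.2829, -3.2972)
step 3: θ'=-3.9222 (R=-4.0000) → pose (2.6315, 4.3927, -3.9222)
step 4: θ'=-4.5472 (R=-2.0000) → pose (2.0661, 5.4848, -4.5472)
step 5: θ'=-6.7972 (R=-1.3333) → pose (4.0369, 6.8650, -6.7972)
step 6: θ'=-4.2972 (R=2.0000) → pose (6.8503, 9.4133, -4.2972)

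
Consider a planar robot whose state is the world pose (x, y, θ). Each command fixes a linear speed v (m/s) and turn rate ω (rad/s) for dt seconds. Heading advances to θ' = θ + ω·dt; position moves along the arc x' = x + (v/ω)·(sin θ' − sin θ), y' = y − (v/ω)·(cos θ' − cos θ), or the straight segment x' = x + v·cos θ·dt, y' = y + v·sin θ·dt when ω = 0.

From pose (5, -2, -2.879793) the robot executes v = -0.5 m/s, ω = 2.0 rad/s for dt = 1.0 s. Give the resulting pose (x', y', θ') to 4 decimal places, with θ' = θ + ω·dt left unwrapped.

θ' = -2.8798 + 2.0·1.0 = -0.8798
R = v/ω = -0.5/2.0 = -0.2500
x' = 5 + -0.2500·(sin -0.8798 − sin -2.8798) = 5.1279
y' = -2 − -0.2500·(cos -0.8798 − cos -2.8798) = -1.5992

(5.1279, -1.5992, -0.8798)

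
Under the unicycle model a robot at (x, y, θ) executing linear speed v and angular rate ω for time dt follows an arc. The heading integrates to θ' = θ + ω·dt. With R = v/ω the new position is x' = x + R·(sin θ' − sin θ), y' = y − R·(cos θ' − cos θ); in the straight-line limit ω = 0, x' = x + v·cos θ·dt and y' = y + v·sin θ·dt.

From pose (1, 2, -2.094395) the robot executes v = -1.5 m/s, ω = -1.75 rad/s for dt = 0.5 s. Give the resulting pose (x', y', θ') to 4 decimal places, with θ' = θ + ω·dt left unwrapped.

θ' = -2.0944 + -1.75·0.5 = -2.9694
R = v/ω = -1.5/-1.75 = 0.8571
x' = 1 + 0.8571·(sin -2.9694 − sin -2.0944) = 1.5954
y' = 2 − 0.8571·(cos -2.9694 − cos -2.0944) = 2.4159

(1.5954, 2.4159, -2.9694)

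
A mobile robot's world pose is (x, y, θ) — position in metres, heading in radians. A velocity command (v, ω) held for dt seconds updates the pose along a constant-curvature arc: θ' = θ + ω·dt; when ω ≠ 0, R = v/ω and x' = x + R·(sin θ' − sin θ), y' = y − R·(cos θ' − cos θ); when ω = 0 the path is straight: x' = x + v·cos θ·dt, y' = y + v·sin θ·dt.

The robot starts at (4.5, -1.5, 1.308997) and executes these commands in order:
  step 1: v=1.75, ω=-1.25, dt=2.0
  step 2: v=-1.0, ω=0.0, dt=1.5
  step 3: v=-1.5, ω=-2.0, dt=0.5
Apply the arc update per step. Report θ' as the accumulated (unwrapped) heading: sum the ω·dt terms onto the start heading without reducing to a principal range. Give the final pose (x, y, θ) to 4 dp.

(6.6827, 0.7637, -2.1910)

step 1: θ'=-1.1910 (R=-1.4000) → pose (7.1525, -1.3433, -1.1910)
step 2: θ'=-1.1910 (straight) → pose (6.5964, 0.0498, -1.1910)
step 3: θ'=-2.1910 (R=0.7500) → pose (6.6827, 0.7637, -2.1910)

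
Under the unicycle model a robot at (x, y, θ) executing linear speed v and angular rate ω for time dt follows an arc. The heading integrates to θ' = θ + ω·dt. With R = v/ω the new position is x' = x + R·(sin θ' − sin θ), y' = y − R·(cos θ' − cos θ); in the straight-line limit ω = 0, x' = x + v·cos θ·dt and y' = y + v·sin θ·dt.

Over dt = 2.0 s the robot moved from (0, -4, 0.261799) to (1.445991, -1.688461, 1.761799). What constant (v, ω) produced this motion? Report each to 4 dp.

v = 1.5000, ω = 0.7500

Δθ = 1.761799 − 0.261799 = 1.500000
ω = Δθ/dt = 1.500000/2.0 = 0.7500
R = −Δy/(cos θ' − cos θ) = 2.0000
v = R·ω = 2.0000·0.7500 = 1.5000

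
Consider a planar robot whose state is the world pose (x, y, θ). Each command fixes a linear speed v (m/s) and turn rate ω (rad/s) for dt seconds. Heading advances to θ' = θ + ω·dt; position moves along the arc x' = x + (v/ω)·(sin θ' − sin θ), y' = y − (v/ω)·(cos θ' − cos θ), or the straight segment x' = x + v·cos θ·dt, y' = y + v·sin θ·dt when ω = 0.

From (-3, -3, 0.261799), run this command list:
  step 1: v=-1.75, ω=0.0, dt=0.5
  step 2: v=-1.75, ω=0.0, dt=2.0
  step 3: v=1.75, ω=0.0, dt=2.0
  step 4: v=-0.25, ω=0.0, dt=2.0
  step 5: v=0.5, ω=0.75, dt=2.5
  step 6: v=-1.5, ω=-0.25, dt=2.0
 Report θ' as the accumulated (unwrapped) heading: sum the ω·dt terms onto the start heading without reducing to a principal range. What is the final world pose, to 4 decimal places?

(-3.0154, -5.1763, 1.6368)

step 1: θ'=0.2618 (straight) → pose (-3.8452, -3.2265, 0.2618)
step 2: θ'=0.2618 (straight) → pose (-7.2259, -4.1323, 0.2618)
step 3: θ'=0.2618 (straight) → pose (-3.8452, -3.2265, 0.2618)
step 4: θ'=0.2618 (straight) → pose (-4.3281, -3.3559, 0.2618)
step 5: θ'=2.1368 (R=0.6667) → pose (-3.9380, -2.3544, 2.1368)
step 6: θ'=1.6368 (R=6.0000) → pose (-3.0154, -5.1763, 1.6368)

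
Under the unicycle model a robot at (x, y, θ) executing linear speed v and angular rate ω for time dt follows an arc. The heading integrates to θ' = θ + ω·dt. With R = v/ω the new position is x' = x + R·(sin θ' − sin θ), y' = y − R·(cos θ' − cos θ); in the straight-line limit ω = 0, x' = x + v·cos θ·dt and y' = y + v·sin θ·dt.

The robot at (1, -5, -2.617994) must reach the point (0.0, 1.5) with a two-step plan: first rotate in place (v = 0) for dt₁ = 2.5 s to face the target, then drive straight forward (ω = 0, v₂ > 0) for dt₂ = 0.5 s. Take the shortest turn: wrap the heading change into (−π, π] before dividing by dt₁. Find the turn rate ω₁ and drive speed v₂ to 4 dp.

heading to target = atan2(1.5−-5, 0−1) = 1.7234
Δθ = wrap(1.7234 − -2.6180) = -1.9417; ω₁ = Δθ/dt₁ = -0.7767
distance = √((0−1)² + (1.5−-5)²) = 6.5765; v₂ = distance/dt₂ = 13.1529

ω₁ = -0.7767, v₂ = 13.1529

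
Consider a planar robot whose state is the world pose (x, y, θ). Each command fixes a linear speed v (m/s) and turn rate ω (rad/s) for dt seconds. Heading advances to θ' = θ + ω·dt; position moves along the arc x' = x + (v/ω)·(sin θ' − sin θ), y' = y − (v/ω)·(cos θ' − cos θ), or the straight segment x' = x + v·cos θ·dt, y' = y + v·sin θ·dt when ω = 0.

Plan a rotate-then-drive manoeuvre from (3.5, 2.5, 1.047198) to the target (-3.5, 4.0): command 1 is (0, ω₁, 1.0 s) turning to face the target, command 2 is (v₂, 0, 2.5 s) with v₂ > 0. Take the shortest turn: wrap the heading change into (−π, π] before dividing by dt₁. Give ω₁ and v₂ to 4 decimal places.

heading to target = atan2(4−2.5, -3.5−3.5) = 2.9305
Δθ = wrap(2.9305 − 1.0472) = 1.8833; ω₁ = Δθ/dt₁ = 1.8833
distance = √((-3.5−3.5)² + (4−2.5)²) = 7.1589; v₂ = distance/dt₂ = 2.8636

ω₁ = 1.8833, v₂ = 2.8636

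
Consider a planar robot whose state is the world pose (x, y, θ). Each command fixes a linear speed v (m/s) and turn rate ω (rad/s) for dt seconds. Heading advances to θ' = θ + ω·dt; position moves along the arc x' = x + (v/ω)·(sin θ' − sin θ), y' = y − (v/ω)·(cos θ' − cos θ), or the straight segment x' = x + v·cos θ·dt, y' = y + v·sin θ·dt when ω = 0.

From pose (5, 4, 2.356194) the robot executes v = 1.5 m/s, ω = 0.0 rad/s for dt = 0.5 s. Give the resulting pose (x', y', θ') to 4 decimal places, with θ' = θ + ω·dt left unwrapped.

θ' = 2.3562 + 0.0·0.5 = 2.3562
ω = 0 → straight: x' = 5 + 1.5·cos(2.3562)·0.5 = 4.4697
y' = 4 + 1.5·sin(2.3562)·0.5 = 4.5303

(4.4697, 4.5303, 2.3562)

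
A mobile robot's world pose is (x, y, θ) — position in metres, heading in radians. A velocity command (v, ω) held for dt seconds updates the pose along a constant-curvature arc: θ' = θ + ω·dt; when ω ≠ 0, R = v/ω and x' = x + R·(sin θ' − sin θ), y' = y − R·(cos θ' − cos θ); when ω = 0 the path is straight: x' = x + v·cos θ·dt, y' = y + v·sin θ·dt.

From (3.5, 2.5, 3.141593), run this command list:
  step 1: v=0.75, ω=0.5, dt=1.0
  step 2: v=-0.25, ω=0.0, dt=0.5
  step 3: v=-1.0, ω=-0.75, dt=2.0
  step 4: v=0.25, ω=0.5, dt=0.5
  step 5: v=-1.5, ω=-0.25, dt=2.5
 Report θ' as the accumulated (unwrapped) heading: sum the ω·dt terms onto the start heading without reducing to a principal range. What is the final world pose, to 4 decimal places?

(6.3674, -1.2006, 1.7666)

step 1: θ'=3.6416 (R=1.5000) → pose (2.7809, 2.3164, 3.6416)
step 2: θ'=3.6416 (straight) → pose (2.8906, 2.3763, 3.6416)
step 3: θ'=2.1416 (R=1.3333) → pose (4.6518, 1.9266, 2.1416)
step 4: θ'=2.3916 (R=0.5000) → pose (4.5718, 2.0223, 2.3916)
step 5: θ'=1.7666 (R=6.0000) → pose (6.3674, -1.2006, 1.7666)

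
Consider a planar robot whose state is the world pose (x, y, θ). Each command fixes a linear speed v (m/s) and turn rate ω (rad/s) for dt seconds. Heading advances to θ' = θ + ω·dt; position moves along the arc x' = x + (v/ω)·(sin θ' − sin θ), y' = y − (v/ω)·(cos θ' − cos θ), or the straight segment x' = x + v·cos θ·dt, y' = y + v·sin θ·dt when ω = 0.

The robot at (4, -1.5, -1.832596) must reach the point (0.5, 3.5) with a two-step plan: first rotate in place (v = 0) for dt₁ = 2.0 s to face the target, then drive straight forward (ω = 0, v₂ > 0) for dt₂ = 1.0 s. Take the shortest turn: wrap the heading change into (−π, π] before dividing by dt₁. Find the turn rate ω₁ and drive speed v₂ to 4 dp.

ω₁ = -1.1345, v₂ = 6.1033

heading to target = atan2(3.5−-1.5, 0.5−4) = 2.1815
Δθ = wrap(2.1815 − -1.8326) = -2.2691; ω₁ = Δθ/dt₁ = -1.1345
distance = √((0.5−4)² + (3.5−-1.5)²) = 6.1033; v₂ = distance/dt₂ = 6.1033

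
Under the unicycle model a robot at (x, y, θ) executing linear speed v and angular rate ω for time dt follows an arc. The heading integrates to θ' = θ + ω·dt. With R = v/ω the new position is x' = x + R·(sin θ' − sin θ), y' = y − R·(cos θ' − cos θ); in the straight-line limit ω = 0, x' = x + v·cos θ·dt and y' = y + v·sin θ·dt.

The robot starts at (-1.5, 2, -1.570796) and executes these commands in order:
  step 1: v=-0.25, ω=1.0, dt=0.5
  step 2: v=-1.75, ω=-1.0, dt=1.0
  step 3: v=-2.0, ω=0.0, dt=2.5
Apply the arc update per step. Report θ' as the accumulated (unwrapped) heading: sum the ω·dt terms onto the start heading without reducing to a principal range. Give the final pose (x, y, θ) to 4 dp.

step 1: θ'=-1.0708 (R=-0.2500) → pose (-1.5306, 2.1199, -1.0708)
step 2: θ'=-2.0708 (R=1.7500) → pose (-1.5306, 3.7978, -2.0708)
step 3: θ'=-2.0708 (straight) → pose (0.8665, 8.1858, -2.0708)

(0.8665, 8.1858, -2.0708)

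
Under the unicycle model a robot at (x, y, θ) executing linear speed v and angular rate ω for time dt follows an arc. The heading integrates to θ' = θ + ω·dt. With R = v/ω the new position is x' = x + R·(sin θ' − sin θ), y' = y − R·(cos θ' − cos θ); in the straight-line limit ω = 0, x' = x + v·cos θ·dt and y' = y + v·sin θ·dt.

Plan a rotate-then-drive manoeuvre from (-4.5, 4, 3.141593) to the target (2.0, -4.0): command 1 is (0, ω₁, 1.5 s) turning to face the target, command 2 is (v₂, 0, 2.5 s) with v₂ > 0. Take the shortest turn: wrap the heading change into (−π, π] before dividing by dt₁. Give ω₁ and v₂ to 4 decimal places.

heading to target = atan2(-4−4, 2−-4.5) = -0.8885
Δθ = wrap(-0.8885 − 3.1416) = 2.2531; ω₁ = Δθ/dt₁ = 1.5021
distance = √((2−-4.5)² + (-4−4)²) = 10.3078; v₂ = distance/dt₂ = 4.1231

ω₁ = 1.5021, v₂ = 4.1231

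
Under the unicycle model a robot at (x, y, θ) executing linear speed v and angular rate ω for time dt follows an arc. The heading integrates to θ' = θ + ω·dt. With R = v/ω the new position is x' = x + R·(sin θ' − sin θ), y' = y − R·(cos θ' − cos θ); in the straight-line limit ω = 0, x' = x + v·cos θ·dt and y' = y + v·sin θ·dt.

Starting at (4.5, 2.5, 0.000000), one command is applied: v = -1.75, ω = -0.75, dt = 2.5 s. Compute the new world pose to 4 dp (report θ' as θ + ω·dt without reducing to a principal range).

θ' = 0.0000 + -0.75·2.5 = -1.8750
R = v/ω = -1.75/-0.75 = 2.3333
x' = 4.5 + 2.3333·(sin -1.8750 − sin 0.0000) = 2.2738
y' = 2.5 − 2.3333·(cos -1.8750 − cos 0.0000) = 5.5322

(2.2738, 5.5322, -1.8750)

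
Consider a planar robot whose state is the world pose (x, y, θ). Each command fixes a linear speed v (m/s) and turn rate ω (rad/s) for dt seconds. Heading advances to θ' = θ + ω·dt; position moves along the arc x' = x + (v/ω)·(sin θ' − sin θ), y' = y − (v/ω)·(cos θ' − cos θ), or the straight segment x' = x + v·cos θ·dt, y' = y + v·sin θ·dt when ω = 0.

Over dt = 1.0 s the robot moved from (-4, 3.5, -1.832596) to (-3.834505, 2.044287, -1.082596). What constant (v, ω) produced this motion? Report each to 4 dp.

v = 1.5000, ω = 0.7500

Δθ = -1.082596 − -1.832596 = 0.750000
ω = Δθ/dt = 0.750000/1.0 = 0.7500
R = −Δy/(cos θ' − cos θ) = 2.0000
v = R·ω = 2.0000·0.7500 = 1.5000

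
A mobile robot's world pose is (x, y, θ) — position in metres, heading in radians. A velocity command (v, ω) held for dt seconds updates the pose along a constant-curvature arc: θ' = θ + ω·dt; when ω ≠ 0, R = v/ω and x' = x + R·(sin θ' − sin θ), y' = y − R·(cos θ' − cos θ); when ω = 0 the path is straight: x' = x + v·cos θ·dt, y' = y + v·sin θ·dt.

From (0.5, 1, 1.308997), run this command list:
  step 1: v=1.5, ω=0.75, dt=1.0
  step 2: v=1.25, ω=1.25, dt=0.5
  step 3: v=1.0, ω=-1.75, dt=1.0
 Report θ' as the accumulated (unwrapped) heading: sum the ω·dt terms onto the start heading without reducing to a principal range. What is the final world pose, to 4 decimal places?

(-0.3139, 3.7362, 0.9340)

step 1: θ'=2.0590 (R=2.0000) → pose (0.3345, 2.4557, 2.0590)
step 2: θ'=2.6840 (R=1.0000) → pose (-0.1069, 2.8838, 2.6840)
step 3: θ'=0.9340 (R=-0.5714) → pose (-0.3139, 3.7362, 0.9340)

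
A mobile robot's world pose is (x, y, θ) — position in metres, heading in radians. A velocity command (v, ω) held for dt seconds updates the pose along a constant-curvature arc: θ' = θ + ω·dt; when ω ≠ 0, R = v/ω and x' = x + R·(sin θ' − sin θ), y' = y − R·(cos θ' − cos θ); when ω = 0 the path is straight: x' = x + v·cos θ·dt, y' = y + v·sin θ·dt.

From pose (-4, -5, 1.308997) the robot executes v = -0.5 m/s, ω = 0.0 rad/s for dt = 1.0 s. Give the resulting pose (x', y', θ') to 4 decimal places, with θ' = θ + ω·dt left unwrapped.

θ' = 1.3090 + 0.0·1.0 = 1.3090
ω = 0 → straight: x' = -4 + -0.5·cos(1.3090)·1.0 = -4.1294
y' = -5 + -0.5·sin(1.3090)·1.0 = -5.4830

(-4.1294, -5.4830, 1.3090)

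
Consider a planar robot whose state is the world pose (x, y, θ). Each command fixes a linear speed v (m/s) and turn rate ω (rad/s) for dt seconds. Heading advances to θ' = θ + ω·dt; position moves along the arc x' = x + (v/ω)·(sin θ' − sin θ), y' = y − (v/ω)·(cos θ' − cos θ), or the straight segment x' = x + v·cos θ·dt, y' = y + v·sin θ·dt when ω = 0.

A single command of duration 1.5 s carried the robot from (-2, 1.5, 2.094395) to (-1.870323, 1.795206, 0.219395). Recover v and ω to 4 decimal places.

Δθ = 0.219395 − 2.094395 = -1.875000
ω = Δθ/dt = -1.875000/1.5 = -1.2500
R = −Δy/(cos θ' − cos θ) = -0.2000
v = R·ω = -0.2000·-1.2500 = 0.2500

v = 0.2500, ω = -1.2500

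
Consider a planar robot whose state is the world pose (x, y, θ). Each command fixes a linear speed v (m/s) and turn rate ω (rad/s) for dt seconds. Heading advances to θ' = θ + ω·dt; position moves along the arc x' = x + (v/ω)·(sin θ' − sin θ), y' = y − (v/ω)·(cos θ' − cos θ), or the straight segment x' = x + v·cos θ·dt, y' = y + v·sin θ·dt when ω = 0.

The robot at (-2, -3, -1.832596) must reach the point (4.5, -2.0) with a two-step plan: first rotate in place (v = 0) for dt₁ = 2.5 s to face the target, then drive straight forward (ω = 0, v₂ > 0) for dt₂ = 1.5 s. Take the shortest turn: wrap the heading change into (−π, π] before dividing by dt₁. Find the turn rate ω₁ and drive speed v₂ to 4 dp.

heading to target = atan2(-2−-3, 4.5−-2) = 0.1526
Δθ = wrap(0.1526 − -1.8326) = 1.9852; ω₁ = Δθ/dt₁ = 0.7941
distance = √((4.5−-2)² + (-2−-3)²) = 6.5765; v₂ = distance/dt₂ = 4.3843

ω₁ = 0.7941, v₂ = 4.3843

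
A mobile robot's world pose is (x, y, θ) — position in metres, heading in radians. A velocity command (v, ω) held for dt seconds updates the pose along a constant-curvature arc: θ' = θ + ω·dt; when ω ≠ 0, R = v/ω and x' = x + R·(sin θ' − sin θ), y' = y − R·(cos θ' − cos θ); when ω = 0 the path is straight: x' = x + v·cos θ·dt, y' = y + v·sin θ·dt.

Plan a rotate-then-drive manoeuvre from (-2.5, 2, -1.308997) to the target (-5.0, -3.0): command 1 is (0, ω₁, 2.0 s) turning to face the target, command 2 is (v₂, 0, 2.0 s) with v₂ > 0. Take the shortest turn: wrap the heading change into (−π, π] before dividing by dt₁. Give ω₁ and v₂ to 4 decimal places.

ω₁ = -0.3627, v₂ = 2.7951

heading to target = atan2(-3−2, -5−-2.5) = -2.0344
Δθ = wrap(-2.0344 − -1.3090) = -0.7254; ω₁ = Δθ/dt₁ = -0.3627
distance = √((-5−-2.5)² + (-3−2)²) = 5.5902; v₂ = distance/dt₂ = 2.7951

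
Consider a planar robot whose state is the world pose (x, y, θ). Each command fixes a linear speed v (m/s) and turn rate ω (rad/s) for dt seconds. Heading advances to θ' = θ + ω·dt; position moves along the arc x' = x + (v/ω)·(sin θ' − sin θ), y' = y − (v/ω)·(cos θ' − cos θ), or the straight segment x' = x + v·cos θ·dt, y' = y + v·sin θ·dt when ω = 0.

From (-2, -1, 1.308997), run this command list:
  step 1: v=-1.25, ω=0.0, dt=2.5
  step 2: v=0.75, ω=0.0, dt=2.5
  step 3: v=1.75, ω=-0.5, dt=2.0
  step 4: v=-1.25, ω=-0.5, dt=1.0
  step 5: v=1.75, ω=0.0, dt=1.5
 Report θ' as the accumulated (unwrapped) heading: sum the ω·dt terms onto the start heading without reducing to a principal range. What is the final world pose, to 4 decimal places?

step 1: θ'=1.3090 (straight) → pose (-2.8088, -4.0185, 1.3090)
step 2: θ'=1.3090 (straight) → pose (-2.3235, -2.2074, 1.3090)
step 3: θ'=0.3090 (R=-3.5000) → pose (-0.0071, 0.2210, 0.3090)
step 4: θ'=-0.1910 (R=2.5000) → pose (-1.2420, 0.1480, -0.1910)
step 5: θ'=-0.1910 (straight) → pose (1.3353, -0.3503, -0.1910)

(1.3353, -0.3503, -0.1910)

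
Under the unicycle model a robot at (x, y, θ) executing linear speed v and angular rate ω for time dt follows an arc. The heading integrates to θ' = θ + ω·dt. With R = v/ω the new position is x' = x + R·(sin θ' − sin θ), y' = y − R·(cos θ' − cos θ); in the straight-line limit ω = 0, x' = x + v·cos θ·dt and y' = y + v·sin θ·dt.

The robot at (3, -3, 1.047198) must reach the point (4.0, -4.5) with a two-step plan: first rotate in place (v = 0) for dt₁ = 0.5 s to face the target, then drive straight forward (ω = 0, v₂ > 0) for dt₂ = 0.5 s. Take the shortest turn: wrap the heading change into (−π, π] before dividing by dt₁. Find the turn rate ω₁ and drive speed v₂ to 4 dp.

ω₁ = -4.0600, v₂ = 3.6056

heading to target = atan2(-4.5−-3, 4−3) = -0.9828
Δθ = wrap(-0.9828 − 1.0472) = -2.0300; ω₁ = Δθ/dt₁ = -4.0600
distance = √((4−3)² + (-4.5−-3)²) = 1.8028; v₂ = distance/dt₂ = 3.6056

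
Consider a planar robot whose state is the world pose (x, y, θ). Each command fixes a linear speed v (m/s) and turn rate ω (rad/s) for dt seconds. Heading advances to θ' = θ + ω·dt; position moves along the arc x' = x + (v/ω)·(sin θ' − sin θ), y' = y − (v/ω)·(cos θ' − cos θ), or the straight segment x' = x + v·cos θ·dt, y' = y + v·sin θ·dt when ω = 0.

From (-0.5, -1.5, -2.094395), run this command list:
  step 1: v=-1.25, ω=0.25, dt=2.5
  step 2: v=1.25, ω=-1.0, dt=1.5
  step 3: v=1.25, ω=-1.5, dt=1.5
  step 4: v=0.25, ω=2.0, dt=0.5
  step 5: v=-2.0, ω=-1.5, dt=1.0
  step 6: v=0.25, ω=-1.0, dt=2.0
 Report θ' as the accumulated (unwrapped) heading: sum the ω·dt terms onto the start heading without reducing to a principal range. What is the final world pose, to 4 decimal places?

(-1.8364, -0.4422, -7.7194)

step 1: θ'=-1.4694 (R=-5.0000) → pose (0.1442, 1.5061, -1.4694)
step 2: θ'=-2.9694 (R=-1.2500) → pose (-0.8852, 0.1481, -2.9694)
step 3: θ'=-5.2194 (R=-0.8333) → pose (-1.7565, 1.3737, -5.2194)
step 4: θ'=-4.2194 (R=0.1250) → pose (-1.7557, 1.4936, -4.2194)
step 5: θ'=-5.7194 (R=1.3333) → pose (-2.2177, -0.2644, -5.7194)
step 6: θ'=-7.7194 (R=-0.2500) → pose (-1.8364, -0.4422, -7.7194)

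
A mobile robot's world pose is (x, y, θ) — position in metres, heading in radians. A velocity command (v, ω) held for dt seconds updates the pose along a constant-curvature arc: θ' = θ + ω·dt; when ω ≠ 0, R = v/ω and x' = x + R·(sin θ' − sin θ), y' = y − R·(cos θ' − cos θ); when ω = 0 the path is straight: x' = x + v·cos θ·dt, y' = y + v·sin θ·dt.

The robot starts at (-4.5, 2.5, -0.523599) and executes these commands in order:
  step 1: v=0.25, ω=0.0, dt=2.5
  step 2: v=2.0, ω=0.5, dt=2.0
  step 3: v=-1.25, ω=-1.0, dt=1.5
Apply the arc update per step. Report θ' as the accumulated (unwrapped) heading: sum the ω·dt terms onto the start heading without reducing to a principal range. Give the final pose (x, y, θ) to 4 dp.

step 1: θ'=-0.5236 (straight) → pose (-3.9587, 2.1875, -0.5236)
step 2: θ'=0.4764 (R=4.0000) → pose (-0.1244, 2.0970, 0.4764)
step 3: θ'=-1.0236 (R=1.2500) → pose (-1.7651, 2.5574, -1.0236)

(-1.7651, 2.5574, -1.0236)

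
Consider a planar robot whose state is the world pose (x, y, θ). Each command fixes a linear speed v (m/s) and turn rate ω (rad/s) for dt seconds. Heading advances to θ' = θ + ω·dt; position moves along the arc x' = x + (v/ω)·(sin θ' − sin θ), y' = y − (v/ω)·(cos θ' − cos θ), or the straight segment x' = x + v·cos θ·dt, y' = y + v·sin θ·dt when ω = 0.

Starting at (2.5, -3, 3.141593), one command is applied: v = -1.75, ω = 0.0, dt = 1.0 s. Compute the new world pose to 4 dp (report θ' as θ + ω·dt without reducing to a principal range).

θ' = 3.1416 + 0.0·1.0 = 3.1416
ω = 0 → straight: x' = 2.5 + -1.75·cos(3.1416)·1.0 = 4.2500
y' = -3 + -1.75·sin(3.1416)·1.0 = -3.0000

(4.2500, -3.0000, 3.1416)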